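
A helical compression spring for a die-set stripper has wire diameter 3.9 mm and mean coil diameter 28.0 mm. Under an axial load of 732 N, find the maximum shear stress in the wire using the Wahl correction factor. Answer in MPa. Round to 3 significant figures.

Spring index C = D/d = 28.0/3.9 = 7.1795
K_W = (4C−1)/(4C−4) + 0.615/C = 27.718/24.718 + 0.0857 = 1.2070
τ₀ = 8FD/(πd³) = 8·732·28.0/(π·3.9³) = 163968/186.36 = 879.86 MPa
τ_max = K·τ₀ = 1.2070 × 879.86 = 1062 MPa

1060 MPa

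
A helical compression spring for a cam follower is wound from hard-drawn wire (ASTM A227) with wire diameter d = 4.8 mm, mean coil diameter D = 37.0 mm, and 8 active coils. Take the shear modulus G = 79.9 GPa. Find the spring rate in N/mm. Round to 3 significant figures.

k = Gd⁴/(8D³N_a) = (79.9×10³ × 4.8⁴) / (8 × 37.0³ × 8)
  = 4.24142e+07 / 3.24179e+06 = 13.084 N/mm

13.1 N/mm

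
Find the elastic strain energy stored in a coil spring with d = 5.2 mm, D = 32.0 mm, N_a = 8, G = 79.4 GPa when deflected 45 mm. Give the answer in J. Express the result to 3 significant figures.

k = Gd⁴/(8D³N_a) = (79.4×10³)(5.2⁴)/(8·32.0³·8) = 27.682 N/mm
U = ½kδ² = 0.5 × 27.682 × 45² = 28028 N·mm = 28.028 J

28.0 J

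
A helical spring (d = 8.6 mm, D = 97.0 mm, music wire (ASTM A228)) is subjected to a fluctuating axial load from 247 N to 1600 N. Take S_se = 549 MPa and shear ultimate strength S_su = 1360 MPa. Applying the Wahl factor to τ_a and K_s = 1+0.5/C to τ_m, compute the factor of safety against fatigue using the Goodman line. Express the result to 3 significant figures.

1.23

C = D/d = 97.0/8.6 = 11.2791; K_W = (4C−1)/(4C−4)+0.615/C = 1.1275; K_s = 1+0.5/C = 1.0443
F_a = (F_max−F_min)/2 = 676.5 N; F_m = (F_max+F_min)/2 = 923.5 N
τ_a = K_W·8F_aD/(πd³) = 1.1275 × 262.71 = 296.21 MPa
τ_m = K_s·8F_mD/(πd³) = 1.0443 × 358.64 = 374.53 MPa
Goodman: 1/n_f = τ_a/S_se + τ_m/S_su = 296.21/549 + 374.53/1360 = 0.53954 + 0.27539 = 0.81493
n_f = 1/0.81493 = 1.227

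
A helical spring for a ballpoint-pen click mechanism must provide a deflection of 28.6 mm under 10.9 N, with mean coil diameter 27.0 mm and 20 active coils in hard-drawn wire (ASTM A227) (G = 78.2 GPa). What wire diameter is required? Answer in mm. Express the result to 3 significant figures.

1.98 mm

Required rate k = F/δ = 10.9/28.6 = 0.38112 N/mm
d = (8D³N_a·k / G)^(1/4) = (8·27.0³·20·0.38112 / (78.2×10³))^0.25
  = (15.348)^0.25 = 1.9793 mm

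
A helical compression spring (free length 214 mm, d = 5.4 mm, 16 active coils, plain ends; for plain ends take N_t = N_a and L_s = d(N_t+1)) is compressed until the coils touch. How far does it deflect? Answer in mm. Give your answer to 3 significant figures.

122 mm

N_t = 16; L_s = 5.4·17 = 91.8 mm
δ_solid = L₀ − L_s = 214 − 91.8 = 122.2 mm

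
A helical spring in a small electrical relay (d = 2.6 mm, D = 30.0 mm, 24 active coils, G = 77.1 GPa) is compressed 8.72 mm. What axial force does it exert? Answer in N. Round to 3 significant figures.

k = Gd⁴/(8D³N_a) = (77.1×10³)(2.6⁴)/(8·30.0³·24) = 0.67965 N/mm
F = k·δ = 0.67965 × 8.72 = 5.9265 N

5.93 N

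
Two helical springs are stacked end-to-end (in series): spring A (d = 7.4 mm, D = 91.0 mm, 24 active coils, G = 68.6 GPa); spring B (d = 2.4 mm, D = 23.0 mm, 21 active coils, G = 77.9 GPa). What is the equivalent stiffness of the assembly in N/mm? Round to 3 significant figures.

k_A = Gd⁴/(8D³N_a) = (68.6×10³)(7.4⁴)/(8·91.0³·24) = 1.4218 N/mm
k_B = Gd⁴/(8D³N_a) = (77.9×10³)(2.4⁴)/(8·23.0³·21) = 1.2644 N/mm
Series: 1/k_eq = 1/1.4218 + 1/1.2644 = 1.4942; k_eq = 0.66924 N/mm

0.669 N/mm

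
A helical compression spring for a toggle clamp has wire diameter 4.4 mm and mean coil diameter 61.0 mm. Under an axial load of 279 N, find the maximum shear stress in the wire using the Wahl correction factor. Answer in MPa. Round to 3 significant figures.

Spring index C = D/d = 61.0/4.4 = 13.8636
K_W = (4C−1)/(4C−4) + 0.615/C = 54.455/51.455 + 0.0444 = 1.1027
τ₀ = 8FD/(πd³) = 8·279·61.0/(π·4.4³) = 136152/267.61 = 508.76 MPa
τ_max = K·τ₀ = 1.1027 × 508.76 = 561 MPa

561 MPa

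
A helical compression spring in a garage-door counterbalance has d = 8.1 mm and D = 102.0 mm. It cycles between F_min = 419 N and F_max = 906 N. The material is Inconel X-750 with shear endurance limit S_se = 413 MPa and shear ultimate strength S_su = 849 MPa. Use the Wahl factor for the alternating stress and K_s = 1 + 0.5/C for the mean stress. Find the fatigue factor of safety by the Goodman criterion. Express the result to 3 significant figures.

C = D/d = 102.0/8.1 = 12.5926; K_W = (4C−1)/(4C−4)+0.615/C = 1.1135; K_s = 1+0.5/C = 1.0397
F_a = (F_max−F_min)/2 = 243.5 N; F_m = (F_max+F_min)/2 = 662.5 N
τ_a = K_W·8F_aD/(πd³) = 1.1135 × 119.01 = 132.52 MPa
τ_m = K_s·8F_mD/(πd³) = 1.0397 × 323.8 = 336.65 MPa
Goodman: 1/n_f = τ_a/S_se + τ_m/S_su = 132.52/413 + 336.65/849 = 0.32088 + 0.39653 = 0.7174
n_f = 1/0.7174 = 1.394

1.39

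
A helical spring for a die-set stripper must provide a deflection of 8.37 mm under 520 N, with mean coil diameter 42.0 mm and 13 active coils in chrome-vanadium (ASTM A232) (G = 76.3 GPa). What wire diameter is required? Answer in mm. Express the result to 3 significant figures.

Required rate k = F/δ = 520/8.37 = 62.127 N/mm
d = (8D³N_a·k / G)^(1/4) = (8·42.0³·13·62.127 / (76.3×10³))^0.25
  = (6273.9)^0.25 = 8.8999 mm

8.90 mm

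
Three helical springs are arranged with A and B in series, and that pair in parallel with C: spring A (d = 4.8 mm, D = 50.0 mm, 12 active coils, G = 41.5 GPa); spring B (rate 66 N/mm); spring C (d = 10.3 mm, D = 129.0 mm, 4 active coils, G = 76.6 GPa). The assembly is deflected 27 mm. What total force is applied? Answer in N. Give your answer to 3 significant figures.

k_A = Gd⁴/(8D³N_a) = (41.5×10³)(4.8⁴)/(8·50.0³·12) = 1.8358 N/mm
k_C = Gd⁴/(8D³N_a) = (76.6×10³)(10.3⁴)/(8·129.0³·4) = 12.55 N/mm
Springs A,B series: k_AB = 1/(1/1.8358+1/66) = 1.7861 N/mm; parallel with C: k_eq = 1.7861+12.55 = 14.337 N/mm
F = k_eq·δ = 14.337·27 = 387.09 N

387 N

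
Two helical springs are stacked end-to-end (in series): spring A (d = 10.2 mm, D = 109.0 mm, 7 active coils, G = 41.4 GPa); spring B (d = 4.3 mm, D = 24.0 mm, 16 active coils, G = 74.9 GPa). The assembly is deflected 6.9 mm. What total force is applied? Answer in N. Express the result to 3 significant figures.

k_A = Gd⁴/(8D³N_a) = (41.4×10³)(10.2⁴)/(8·109.0³·7) = 6.1792 N/mm
k_B = Gd⁴/(8D³N_a) = (74.9×10³)(4.3⁴)/(8·24.0³·16) = 14.471 N/mm
Series: 1/k_eq = 1/6.1792 + 1/14.471 = 0.23093; k_eq = 4.3302 N/mm
F = k_eq·δ = 4.3302·6.9 = 29.879 N

29.9 N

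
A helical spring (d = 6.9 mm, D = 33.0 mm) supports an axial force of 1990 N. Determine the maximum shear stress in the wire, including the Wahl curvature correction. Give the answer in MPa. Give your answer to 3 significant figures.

675 MPa

Spring index C = D/d = 33.0/6.9 = 4.7826
K_W = (4C−1)/(4C−4) + 0.615/C = 18.130/15.130 + 0.1286 = 1.3269
τ₀ = 8FD/(πd³) = 8·1990·33.0/(π·6.9³) = 525360/1032 = 509.05 MPa
τ_max = K·τ₀ = 1.3269 × 509.05 = 675.44 MPa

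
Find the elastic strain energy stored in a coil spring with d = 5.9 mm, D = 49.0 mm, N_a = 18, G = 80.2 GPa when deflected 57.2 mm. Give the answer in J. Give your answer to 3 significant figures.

9.38 J

k = Gd⁴/(8D³N_a) = (80.2×10³)(5.9⁴)/(8·49.0³·18) = 5.7363 N/mm
U = ½kδ² = 0.5 × 5.7363 × 57.2² = 9384.1 N·mm = 9.3841 J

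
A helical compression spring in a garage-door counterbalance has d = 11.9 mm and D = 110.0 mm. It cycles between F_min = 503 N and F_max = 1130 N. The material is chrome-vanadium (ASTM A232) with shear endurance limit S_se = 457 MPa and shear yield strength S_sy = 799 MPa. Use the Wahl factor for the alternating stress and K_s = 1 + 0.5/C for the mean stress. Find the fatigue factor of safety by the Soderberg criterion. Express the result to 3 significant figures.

3.22

C = D/d = 110.0/11.9 = 9.2437; K_W = (4C−1)/(4C−4)+0.615/C = 1.1575; K_s = 1+0.5/C = 1.0541
F_a = (F_max−F_min)/2 = 313.5 N; F_m = (F_max+F_min)/2 = 816.5 N
τ_a = K_W·8F_aD/(πd³) = 1.1575 × 52.111 = 60.319 MPa
τ_m = K_s·8F_mD/(πd³) = 1.0541 × 135.72 = 143.06 MPa
Soderberg: 1/n_f = τ_a/S_se + τ_m/S_sy = 60.319/457 + 143.06/799 = 0.13199 + 0.17905 = 0.31104
n_f = 1/0.31104 = 3.215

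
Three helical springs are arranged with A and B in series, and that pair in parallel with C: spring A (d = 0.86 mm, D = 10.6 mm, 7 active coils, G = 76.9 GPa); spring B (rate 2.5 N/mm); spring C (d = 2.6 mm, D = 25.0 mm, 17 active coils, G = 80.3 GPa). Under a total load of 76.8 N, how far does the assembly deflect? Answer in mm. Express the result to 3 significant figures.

34.4 mm

k_A = Gd⁴/(8D³N_a) = (76.9×10³)(0.86⁴)/(8·10.6³·7) = 0.63069 N/mm
k_C = Gd⁴/(8D³N_a) = (80.3×10³)(2.6⁴)/(8·25.0³·17) = 1.7268 N/mm
Springs A,B series: k_AB = 1/(1/0.63069+1/2.5) = 0.50363 N/mm; parallel with C: k_eq = 0.50363+1.7268 = 2.2305 N/mm
δ = F/k_eq = 76.8/2.2305 = 34.432 mm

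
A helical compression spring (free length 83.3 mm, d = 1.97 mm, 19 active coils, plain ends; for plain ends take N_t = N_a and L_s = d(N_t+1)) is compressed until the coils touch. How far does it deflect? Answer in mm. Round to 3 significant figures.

43.9 mm

N_t = 19; L_s = 1.97·20 = 39.4 mm
δ_solid = L₀ − L_s = 83.3 − 39.4 = 43.9 mm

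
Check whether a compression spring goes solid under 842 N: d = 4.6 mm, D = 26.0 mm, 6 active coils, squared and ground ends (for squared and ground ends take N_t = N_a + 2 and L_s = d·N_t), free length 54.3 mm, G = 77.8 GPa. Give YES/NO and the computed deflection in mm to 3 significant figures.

YES, δ = 20.4 mm

k = Gd⁴/(8D³N_a) = (77.8×10³)(4.6⁴)/(8·26.0³·6) = 41.29 N/mm
N_t = 8; L_s = 4.6·8 = 36.8 mm; δ_solid = L₀ − L_s = 54.3 − 36.8 = 17.5 mm
δ = F/k = 842/41.29 = 20.392 mm
δ ≥ δ_solid → spring goes solid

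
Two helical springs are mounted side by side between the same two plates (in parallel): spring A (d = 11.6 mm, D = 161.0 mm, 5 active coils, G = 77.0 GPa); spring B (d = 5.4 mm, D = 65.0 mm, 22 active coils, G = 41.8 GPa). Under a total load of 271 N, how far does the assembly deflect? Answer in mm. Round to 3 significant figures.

29.8 mm

k_A = Gd⁴/(8D³N_a) = (77.0×10³)(11.6⁴)/(8·161.0³·5) = 8.3519 N/mm
k_B = Gd⁴/(8D³N_a) = (41.8×10³)(5.4⁴)/(8·65.0³·22) = 0.73536 N/mm
Parallel: k_eq = 8.3519 + 0.73536 = 9.0873 N/mm
δ = F/k_eq = 271/9.0873 = 29.822 mm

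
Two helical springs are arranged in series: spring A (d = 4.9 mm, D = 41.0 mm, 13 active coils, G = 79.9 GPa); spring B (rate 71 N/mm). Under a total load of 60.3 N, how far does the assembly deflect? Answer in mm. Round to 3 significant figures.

k_A = Gd⁴/(8D³N_a) = (79.9×10³)(4.9⁴)/(8·41.0³·13) = 6.4261 N/mm
Series: 1/k_eq = 1/6.4261 + 1/71 = 0.1697; k_eq = 5.8927 N/mm
δ = F/k_eq = 60.3/5.8927 = 10.233 mm

10.2 mm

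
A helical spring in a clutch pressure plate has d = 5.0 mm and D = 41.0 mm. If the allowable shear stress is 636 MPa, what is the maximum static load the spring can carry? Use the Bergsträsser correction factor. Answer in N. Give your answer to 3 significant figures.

652 N

C = D/d = 41.0/5.0 = 8.2000
K_B = (4C+2)/(4C−3) = 34.800/29.800 = 1.1678
τ_max = K·8FD/(πd³) → F_max = τ_allow·πd³/(8DK)
F_max = 636·π·5.0³/(8·41.0·1.1678) = 2.4976e+05/383.03 = 652.05 N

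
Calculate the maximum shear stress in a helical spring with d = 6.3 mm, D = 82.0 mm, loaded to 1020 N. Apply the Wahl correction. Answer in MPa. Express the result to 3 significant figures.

Spring index C = D/d = 82.0/6.3 = 13.0159
K_W = (4C−1)/(4C−4) + 0.615/C = 51.063/48.063 + 0.0473 = 1.1097
τ₀ = 8FD/(πd³) = 8·1020·82.0/(π·6.3³) = 669120/785.55 = 851.79 MPa
τ_max = K·τ₀ = 1.1097 × 851.79 = 945.2 MPa

945 MPa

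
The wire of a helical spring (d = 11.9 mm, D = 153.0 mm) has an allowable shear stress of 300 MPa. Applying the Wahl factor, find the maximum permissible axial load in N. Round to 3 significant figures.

C = D/d = 153.0/11.9 = 12.8571
K_W = (4C−1)/(4C−4) + 0.615/C = 50.429/47.429 + 0.0478 = 1.1111
τ_max = K·8FD/(πd³) → F_max = τ_allow·πd³/(8DK)
F_max = 300·π·11.9³/(8·153.0·1.1111) = 1.5882e+06/1360 = 1167.8 N

1170 N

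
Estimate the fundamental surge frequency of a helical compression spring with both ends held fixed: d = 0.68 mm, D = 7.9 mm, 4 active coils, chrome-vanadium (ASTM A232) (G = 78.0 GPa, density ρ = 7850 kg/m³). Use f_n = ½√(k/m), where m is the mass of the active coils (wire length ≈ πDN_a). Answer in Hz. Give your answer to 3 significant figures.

966 Hz

k = Gd⁴/(8D³N_a) = (78.0×10³)(0.68⁴)/(8·7.9³·4) = 1.0571 N/mm = 1057.1 N/m
Wire length L = πDN_a = π·7.9·4 = 99.274 mm
m = ρ·(πd²/4)·L = 7850 × 0.36317×10⁻⁶ m² × 0.099274 m = 0.00028302 kg
f_n = ½√(k/m) = 0.5·√(1057.1/0.00028302) = 0.5·√(3.7349e+06) = 966.3 Hz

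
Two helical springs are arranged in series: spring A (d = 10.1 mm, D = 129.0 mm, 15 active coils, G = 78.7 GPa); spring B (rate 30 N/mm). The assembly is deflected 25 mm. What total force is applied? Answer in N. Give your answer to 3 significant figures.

k_A = Gd⁴/(8D³N_a) = (78.7×10³)(10.1⁴)/(8·129.0³·15) = 3.1791 N/mm
Series: 1/k_eq = 1/3.1791 + 1/30 = 0.34788; k_eq = 2.8745 N/mm
F = k_eq·δ = 2.8745·25 = 71.863 N

71.9 N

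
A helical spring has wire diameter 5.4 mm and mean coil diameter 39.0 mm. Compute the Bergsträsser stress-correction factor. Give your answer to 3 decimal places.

1.193

C = D/d = 39.0/5.4 = 7.2222
K_B = (4C+2)/(4C−3) = 30.889/25.889 = 1.1931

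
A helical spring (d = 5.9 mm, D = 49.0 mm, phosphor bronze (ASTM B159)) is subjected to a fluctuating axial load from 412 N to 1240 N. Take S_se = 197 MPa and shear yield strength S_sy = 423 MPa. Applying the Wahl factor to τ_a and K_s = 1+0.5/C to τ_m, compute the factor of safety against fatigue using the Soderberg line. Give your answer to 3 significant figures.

0.362

C = D/d = 49.0/5.9 = 8.3051; K_W = (4C−1)/(4C−4)+0.615/C = 1.1767; K_s = 1+0.5/C = 1.0602
F_a = (F_max−F_min)/2 = 414 N; F_m = (F_max+F_min)/2 = 826 N
τ_a = K_W·8F_aD/(πd³) = 1.1767 × 251.52 = 295.97 MPa
τ_m = K_s·8F_mD/(πd³) = 1.0602 × 501.83 = 532.05 MPa
Soderberg: 1/n_f = τ_a/S_se + τ_m/S_sy = 295.97/197 + 532.05/423 = 1.50241 + 1.25779 = 2.7602
n_f = 1/2.7602 = 0.3623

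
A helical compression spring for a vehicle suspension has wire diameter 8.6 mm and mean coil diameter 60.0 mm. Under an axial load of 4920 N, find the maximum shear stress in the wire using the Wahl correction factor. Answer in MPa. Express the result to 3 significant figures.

1430 MPa

Spring index C = D/d = 60.0/8.6 = 6.9767
K_W = (4C−1)/(4C−4) + 0.615/C = 26.907/23.907 + 0.0882 = 1.2136
τ₀ = 8FD/(πd³) = 8·4920·60.0/(π·8.6³) = 2.3616e+06/1998.2 = 1181.8 MPa
τ_max = K·τ₀ = 1.2136 × 1181.8 = 1434.3 MPa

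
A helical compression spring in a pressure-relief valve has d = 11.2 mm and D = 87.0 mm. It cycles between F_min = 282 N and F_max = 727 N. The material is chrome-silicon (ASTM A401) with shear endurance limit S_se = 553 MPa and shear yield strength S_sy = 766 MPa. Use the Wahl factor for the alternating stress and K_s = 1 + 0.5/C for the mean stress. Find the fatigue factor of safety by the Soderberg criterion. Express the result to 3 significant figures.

5.38

C = D/d = 87.0/11.2 = 7.7679; K_W = (4C−1)/(4C−4)+0.615/C = 1.1900; K_s = 1+0.5/C = 1.0644
F_a = (F_max−F_min)/2 = 222.5 N; F_m = (F_max+F_min)/2 = 504.5 N
τ_a = K_W·8F_aD/(πd³) = 1.1900 × 35.086 = 41.752 MPa
τ_m = K_s·8F_mD/(πd³) = 1.0644 × 79.555 = 84.676 MPa
Soderberg: 1/n_f = τ_a/S_se + τ_m/S_sy = 41.752/553 + 84.676/766 = 0.07550 + 0.11054 = 0.18604
n_f = 1/0.18604 = 5.375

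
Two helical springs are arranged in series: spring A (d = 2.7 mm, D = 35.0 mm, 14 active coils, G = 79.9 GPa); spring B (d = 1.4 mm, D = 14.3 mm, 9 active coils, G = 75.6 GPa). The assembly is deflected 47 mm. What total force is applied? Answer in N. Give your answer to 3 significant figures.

25.3 N

k_A = Gd⁴/(8D³N_a) = (79.9×10³)(2.7⁴)/(8·35.0³·14) = 0.88426 N/mm
k_B = Gd⁴/(8D³N_a) = (75.6×10³)(1.4⁴)/(8·14.3³·9) = 1.3794 N/mm
Series: 1/k_eq = 1/0.88426 + 1/1.3794 = 1.8558; k_eq = 0.53884 N/mm
F = k_eq·δ = 0.53884·47 = 25.325 N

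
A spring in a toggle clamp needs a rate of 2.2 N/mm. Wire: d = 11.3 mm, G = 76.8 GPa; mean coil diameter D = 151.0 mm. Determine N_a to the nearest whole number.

21

N_a = Gd⁴/(8D³k) = (76.8×10³ × 11.3⁴)/(8 × 151.0³ × 2.2)
    = 1.2522e+09 / 6.05959e+07 = 20.66 → 21 coils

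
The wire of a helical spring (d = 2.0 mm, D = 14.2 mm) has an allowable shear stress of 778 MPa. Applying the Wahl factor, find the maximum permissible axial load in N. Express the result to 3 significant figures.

C = D/d = 14.2/2.0 = 7.1000
K_W = (4C−1)/(4C−4) + 0.615/C = 27.400/24.400 + 0.0866 = 1.2096
τ_max = K·8FD/(πd³) → F_max = τ_allow·πd³/(8DK)
F_max = 778·π·2.0³/(8·14.2·1.2096) = 19553/137.41 = 142.3 N

142 N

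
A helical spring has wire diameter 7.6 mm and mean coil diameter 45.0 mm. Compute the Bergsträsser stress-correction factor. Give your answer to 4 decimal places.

1.2417

C = D/d = 45.0/7.6 = 5.9211
K_B = (4C+2)/(4C−3) = 25.684/20.684 = 1.2417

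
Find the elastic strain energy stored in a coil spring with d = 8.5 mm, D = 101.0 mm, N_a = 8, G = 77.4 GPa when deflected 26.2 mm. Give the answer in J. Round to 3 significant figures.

2.10 J

k = Gd⁴/(8D³N_a) = (77.4×10³)(8.5⁴)/(8·101.0³·8) = 6.1273 N/mm
U = ½kδ² = 0.5 × 6.1273 × 26.2² = 2103 N·mm = 2.103 J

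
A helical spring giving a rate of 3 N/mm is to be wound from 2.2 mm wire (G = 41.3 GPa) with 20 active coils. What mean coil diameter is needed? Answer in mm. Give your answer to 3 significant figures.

12.6 mm

D = (Gd⁴/(8N_a·k))^(1/3) = (41.3×10³·2.2⁴/(8·20·3))^(1/3)
  = (2015.58)^(1/3) = 12.6318 mm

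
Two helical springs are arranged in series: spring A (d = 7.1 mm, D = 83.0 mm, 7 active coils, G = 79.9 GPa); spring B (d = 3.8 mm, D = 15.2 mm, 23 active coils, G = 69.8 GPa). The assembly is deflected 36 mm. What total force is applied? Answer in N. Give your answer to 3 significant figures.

k_A = Gd⁴/(8D³N_a) = (79.9×10³)(7.1⁴)/(8·83.0³·7) = 6.341 N/mm
k_B = Gd⁴/(8D³N_a) = (69.8×10³)(3.8⁴)/(8·15.2³·23) = 22.524 N/mm
Series: 1/k_eq = 1/6.341 + 1/22.524 = 0.2021; k_eq = 4.948 N/mm
F = k_eq·δ = 4.948·36 = 178.13 N

178 N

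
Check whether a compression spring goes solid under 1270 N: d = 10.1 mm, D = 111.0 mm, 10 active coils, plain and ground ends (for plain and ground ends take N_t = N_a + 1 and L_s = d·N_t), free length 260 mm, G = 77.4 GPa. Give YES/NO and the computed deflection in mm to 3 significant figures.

YES, δ = 173 mm

k = Gd⁴/(8D³N_a) = (77.4×10³)(10.1⁴)/(8·111.0³·10) = 7.3615 N/mm
N_t = 11; L_s = 10.1·11 = 111.1 mm; δ_solid = L₀ − L_s = 260 − 111.1 = 148.9 mm
δ = F/k = 1270/7.3615 = 172.52 mm
δ ≥ δ_solid → spring goes solid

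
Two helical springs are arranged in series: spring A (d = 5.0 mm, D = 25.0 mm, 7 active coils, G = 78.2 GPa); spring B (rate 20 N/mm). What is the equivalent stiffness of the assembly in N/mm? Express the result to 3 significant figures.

k_A = Gd⁴/(8D³N_a) = (78.2×10³)(5.0⁴)/(8·25.0³·7) = 55.857 N/mm
Series: 1/k_eq = 1/55.857 + 1/20 = 0.067903; k_eq = 14.727 N/mm

14.7 N/mm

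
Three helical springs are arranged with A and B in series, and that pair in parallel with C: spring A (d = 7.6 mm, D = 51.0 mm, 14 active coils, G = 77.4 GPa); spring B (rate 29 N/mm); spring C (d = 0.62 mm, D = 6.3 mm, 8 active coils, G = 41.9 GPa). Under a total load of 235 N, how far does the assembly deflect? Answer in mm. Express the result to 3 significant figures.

k_A = Gd⁴/(8D³N_a) = (77.4×10³)(7.6⁴)/(8·51.0³·14) = 17.381 N/mm
k_C = Gd⁴/(8D³N_a) = (41.9×10³)(0.62⁴)/(8·6.3³·8) = 0.38688 N/mm
Springs A,B series: k_AB = 1/(1/17.381+1/29) = 10.867 N/mm; parallel with C: k_eq = 10.867+0.38688 = 11.254 N/mm
δ = F/k_eq = 235/11.254 = 20.881 mm

20.9 mm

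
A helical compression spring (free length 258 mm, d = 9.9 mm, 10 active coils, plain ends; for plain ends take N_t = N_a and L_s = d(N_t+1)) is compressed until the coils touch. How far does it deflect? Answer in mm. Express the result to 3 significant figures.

149 mm

N_t = 10; L_s = 9.9·11 = 108.9 mm
δ_solid = L₀ − L_s = 258 − 108.9 = 149.1 mm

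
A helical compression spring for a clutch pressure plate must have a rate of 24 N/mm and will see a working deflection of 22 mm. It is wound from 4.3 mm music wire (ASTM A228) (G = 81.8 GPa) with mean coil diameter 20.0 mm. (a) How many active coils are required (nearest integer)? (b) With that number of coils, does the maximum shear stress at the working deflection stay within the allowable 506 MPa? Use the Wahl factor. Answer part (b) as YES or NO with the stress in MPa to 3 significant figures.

N_a = Gd⁴/(8D³k) = (81.8×10³)(4.3⁴)/(8·20.0³·24) = 18.21 → N_a = 18
Actual rate k = Gd⁴/(8D³·18) = 24.276 N/mm
Working load F = kδ = 24.276·22 = 534.07 N
C = 20.0/4.3 = 4.6512; K_W = (4C−1)/(4C−4)+0.615/C = 1.3376
τ_max = K_W·8FD/(πd³) = 1.3376·342.11 = 457.62 MPa
τ_max ≤ 506 MPa → acceptable

(a) 18 coils; (b) YES, τ_max = 458 MPa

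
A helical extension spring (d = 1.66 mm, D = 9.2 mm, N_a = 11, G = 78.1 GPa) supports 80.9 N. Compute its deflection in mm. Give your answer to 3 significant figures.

k = Gd⁴/(8D³N_a) = (78.1×10³)(1.66⁴)/(8·9.2³·11) = 8.6544 N/mm
δ = F/k = 80.9 / 8.6544 = 9.3478 mm

9.35 mm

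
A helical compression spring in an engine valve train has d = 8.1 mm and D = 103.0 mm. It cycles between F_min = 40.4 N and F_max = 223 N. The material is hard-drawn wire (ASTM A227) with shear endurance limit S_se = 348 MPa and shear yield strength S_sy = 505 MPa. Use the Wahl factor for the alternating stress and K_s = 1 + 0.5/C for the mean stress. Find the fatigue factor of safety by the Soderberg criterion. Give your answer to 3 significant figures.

C = D/d = 103.0/8.1 = 12.7160; K_W = (4C−1)/(4C−4)+0.615/C = 1.1124; K_s = 1+0.5/C = 1.0393
F_a = (F_max−F_min)/2 = 91.3 N; F_m = (F_max+F_min)/2 = 131.7 N
τ_a = K_W·8F_aD/(πd³) = 1.1124 × 45.06 = 50.124 MPa
τ_m = K_s·8F_mD/(πd³) = 1.0393 × 64.999 = 67.555 MPa
Soderberg: 1/n_f = τ_a/S_se + τ_m/S_sy = 50.124/348 + 67.555/505 = 0.14403 + 0.13377 = 0.27781
n_f = 1/0.27781 = 3.6

3.60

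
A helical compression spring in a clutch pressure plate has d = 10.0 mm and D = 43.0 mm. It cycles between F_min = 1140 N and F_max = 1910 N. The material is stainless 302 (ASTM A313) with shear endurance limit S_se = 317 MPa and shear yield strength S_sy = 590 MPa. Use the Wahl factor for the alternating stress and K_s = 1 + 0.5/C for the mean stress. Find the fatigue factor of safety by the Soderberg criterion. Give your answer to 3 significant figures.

C = D/d = 43.0/10.0 = 4.3000; K_W = (4C−1)/(4C−4)+0.615/C = 1.3703; K_s = 1+0.5/C = 1.1163
F_a = (F_max−F_min)/2 = 385 N; F_m = (F_max+F_min)/2 = 1525 N
τ_a = K_W·8F_aD/(πd³) = 1.3703 × 42.157 = 57.768 MPa
τ_m = K_s·8F_mD/(πd³) = 1.1163 × 166.99 = 186.4 MPa
Soderberg: 1/n_f = τ_a/S_se + τ_m/S_sy = 57.768/317 + 186.4/590 = 0.18223 + 0.31594 = 0.49817
n_f = 1/0.49817 = 2.007

2.01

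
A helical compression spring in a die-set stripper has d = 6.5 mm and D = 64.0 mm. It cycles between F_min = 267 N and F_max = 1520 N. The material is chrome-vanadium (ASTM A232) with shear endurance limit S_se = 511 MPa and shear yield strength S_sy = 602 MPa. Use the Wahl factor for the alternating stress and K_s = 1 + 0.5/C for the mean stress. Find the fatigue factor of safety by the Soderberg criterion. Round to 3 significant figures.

0.568

C = D/d = 64.0/6.5 = 9.8462; K_W = (4C−1)/(4C−4)+0.615/C = 1.1472; K_s = 1+0.5/C = 1.0508
F_a = (F_max−F_min)/2 = 626.5 N; F_m = (F_max+F_min)/2 = 893.5 N
τ_a = K_W·8F_aD/(πd³) = 1.1472 × 371.79 = 426.54 MPa
τ_m = K_s·8F_mD/(πd³) = 1.0508 × 530.24 = 557.17 MPa
Soderberg: 1/n_f = τ_a/S_se + τ_m/S_sy = 426.54/511 + 557.17/602 = 0.83471 + 0.92553 = 1.7602
n_f = 1/1.7602 = 0.5681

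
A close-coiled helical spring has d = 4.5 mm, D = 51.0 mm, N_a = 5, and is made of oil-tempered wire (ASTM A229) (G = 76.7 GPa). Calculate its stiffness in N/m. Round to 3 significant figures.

5930 N/m

k = Gd⁴/(8D³N_a) = (76.7×10³ × 4.5⁴) / (8 × 51.0³ × 5)
  = 3.14518e+07 / 5.30604e+06 = 5.9275 N/mm = 5927.5 N/m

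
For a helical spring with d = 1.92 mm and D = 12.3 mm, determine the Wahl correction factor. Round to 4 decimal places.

1.2347

C = D/d = 12.3/1.92 = 6.4063
K_W = (4C−1)/(4C−4) + 0.615/C = 24.625/21.625 + 0.0960 = 1.2347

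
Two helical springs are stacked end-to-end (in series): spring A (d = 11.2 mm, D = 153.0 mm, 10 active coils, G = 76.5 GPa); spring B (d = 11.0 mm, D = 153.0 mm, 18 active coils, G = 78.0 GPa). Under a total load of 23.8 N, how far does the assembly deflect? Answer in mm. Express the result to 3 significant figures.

16.4 mm

k_A = Gd⁴/(8D³N_a) = (76.5×10³)(11.2⁴)/(8·153.0³·10) = 4.2012 N/mm
k_B = Gd⁴/(8D³N_a) = (78.0×10³)(11.0⁴)/(8·153.0³·18) = 2.2143 N/mm
Series: 1/k_eq = 1/4.2012 + 1/2.2143 = 0.68965; k_eq = 1.45 N/mm
δ = F/k_eq = 23.8/1.45 = 16.414 mm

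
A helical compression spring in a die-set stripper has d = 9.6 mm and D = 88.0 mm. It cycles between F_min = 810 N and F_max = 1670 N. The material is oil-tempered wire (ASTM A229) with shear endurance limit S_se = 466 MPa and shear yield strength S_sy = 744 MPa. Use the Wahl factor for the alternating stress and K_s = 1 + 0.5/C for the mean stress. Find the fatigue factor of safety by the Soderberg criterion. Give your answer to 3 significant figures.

C = D/d = 88.0/9.6 = 9.1667; K_W = (4C−1)/(4C−4)+0.615/C = 1.1589; K_s = 1+0.5/C = 1.0545
F_a = (F_max−F_min)/2 = 430 N; F_m = (F_max+F_min)/2 = 1240 N
τ_a = K_W·8F_aD/(πd³) = 1.1589 × 108.91 = 126.22 MPa
τ_m = K_s·8F_mD/(πd³) = 1.0545 × 314.07 = 331.2 MPa
Soderberg: 1/n_f = τ_a/S_se + τ_m/S_sy = 126.22/466 + 331.2/744 = 0.27086 + 0.44517 = 0.71603
n_f = 1/0.71603 = 1.397

1.40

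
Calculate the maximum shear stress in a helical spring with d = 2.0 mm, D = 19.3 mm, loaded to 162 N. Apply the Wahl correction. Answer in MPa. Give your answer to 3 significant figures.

Spring index C = D/d = 19.3/2.0 = 9.6500
K_W = (4C−1)/(4C−4) + 0.615/C = 37.600/34.600 + 0.0637 = 1.1504
τ₀ = 8FD/(πd³) = 8·162·19.3/(π·2.0³) = 25012.8/25.133 = 995.23 MPa
τ_max = K·τ₀ = 1.1504 × 995.23 = 1144.9 MPa

1140 MPa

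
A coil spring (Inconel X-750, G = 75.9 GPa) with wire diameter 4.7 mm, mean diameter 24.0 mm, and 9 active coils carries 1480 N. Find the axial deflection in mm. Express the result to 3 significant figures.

39.8 mm

k = Gd⁴/(8D³N_a) = (75.9×10³)(4.7⁴)/(8·24.0³·9) = 37.211 N/mm
δ = F/k = 1480 / 37.211 = 39.774 mm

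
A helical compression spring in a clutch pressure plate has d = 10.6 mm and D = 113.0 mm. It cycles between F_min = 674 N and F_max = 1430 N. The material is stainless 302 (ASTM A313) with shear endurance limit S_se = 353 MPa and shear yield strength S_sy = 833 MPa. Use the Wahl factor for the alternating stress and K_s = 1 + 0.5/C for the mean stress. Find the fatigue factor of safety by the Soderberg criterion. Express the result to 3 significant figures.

C = D/d = 113.0/10.6 = 10.6604; K_W = (4C−1)/(4C−4)+0.615/C = 1.1353; K_s = 1+0.5/C = 1.0469
F_a = (F_max−F_min)/2 = 378 N; F_m = (F_max+F_min)/2 = 1052 N
τ_a = K_W·8F_aD/(πd³) = 1.1353 × 91.326 = 103.68 MPa
τ_m = K_s·8F_mD/(πd³) = 1.0469 × 254.17 = 266.09 MPa
Soderberg: 1/n_f = τ_a/S_se + τ_m/S_sy = 103.68/353 + 266.09/833 = 0.29372 + 0.31943 = 0.61316
n_f = 1/0.61316 = 1.631

1.63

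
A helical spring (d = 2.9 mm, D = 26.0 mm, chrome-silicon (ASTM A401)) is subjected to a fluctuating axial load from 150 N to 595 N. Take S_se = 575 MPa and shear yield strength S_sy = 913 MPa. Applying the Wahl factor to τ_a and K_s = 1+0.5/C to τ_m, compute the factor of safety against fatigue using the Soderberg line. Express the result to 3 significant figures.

C = D/d = 26.0/2.9 = 8.9655; K_W = (4C−1)/(4C−4)+0.615/C = 1.1628; K_s = 1+0.5/C = 1.0558
F_a = (F_max−F_min)/2 = 222.5 N; F_m = (F_max+F_min)/2 = 372.5 N
τ_a = K_W·8F_aD/(πd³) = 1.1628 × 604.02 = 702.32 MPa
τ_m = K_s·8F_mD/(πd³) = 1.0558 × 1011.2 = 1067.6 MPa
Soderberg: 1/n_f = τ_a/S_se + τ_m/S_sy = 702.32/575 + 1067.6/913 = 1.22143 + 1.16935 = 2.3908
n_f = 1/2.3908 = 0.4183

0.418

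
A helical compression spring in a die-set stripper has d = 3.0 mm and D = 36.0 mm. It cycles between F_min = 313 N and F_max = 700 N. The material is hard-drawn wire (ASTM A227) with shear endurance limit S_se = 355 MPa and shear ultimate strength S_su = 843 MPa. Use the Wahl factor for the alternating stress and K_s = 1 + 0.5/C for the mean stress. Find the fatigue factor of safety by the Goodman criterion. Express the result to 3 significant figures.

0.238

C = D/d = 36.0/3.0 = 12.0000; K_W = (4C−1)/(4C−4)+0.615/C = 1.1194; K_s = 1+0.5/C = 1.0417
F_a = (F_max−F_min)/2 = 193.5 N; F_m = (F_max+F_min)/2 = 506.5 N
τ_a = K_W·8F_aD/(πd³) = 1.1194 × 656.99 = 735.46 MPa
τ_m = K_s·8F_mD/(πd³) = 1.0417 × 1719.7 = 1791.4 MPa
Goodman: 1/n_f = τ_a/S_se + τ_m/S_su = 735.46/355 + 1791.4/843 = 2.07171 + 2.12500 = 4.1967
n_f = 1/4.1967 = 0.2383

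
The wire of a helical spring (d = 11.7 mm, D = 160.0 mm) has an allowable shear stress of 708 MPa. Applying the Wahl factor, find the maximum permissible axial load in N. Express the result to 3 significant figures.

C = D/d = 160.0/11.7 = 13.6752
K_W = (4C−1)/(4C−4) + 0.615/C = 53.701/50.701 + 0.0450 = 1.1041
τ_max = K·8FD/(πd³) → F_max = τ_allow·πd³/(8DK)
F_max = 708·π·11.7³/(8·160.0·1.1041) = 3.5624e+06/1413.3 = 2520.6 N

2520 N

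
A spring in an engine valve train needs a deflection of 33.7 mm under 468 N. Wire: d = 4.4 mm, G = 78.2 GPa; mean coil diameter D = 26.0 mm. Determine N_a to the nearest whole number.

Required rate k = F/δ = 468/33.7 = 13.887 N/mm
N_a = Gd⁴/(8D³k) = (78.2×10³ × 4.4⁴)/(8 × 26.0³ × 13.887)
    = 2.93101e+07 / 1.95266e+06 = 15.01 → 15 coils

15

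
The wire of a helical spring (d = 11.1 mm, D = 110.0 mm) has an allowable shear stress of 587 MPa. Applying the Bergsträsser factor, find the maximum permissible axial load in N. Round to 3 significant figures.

2520 N

C = D/d = 110.0/11.1 = 9.9099
K_B = (4C+2)/(4C−3) = 41.640/36.640 = 1.1365
τ_max = K·8FD/(πd³) → F_max = τ_allow·πd³/(8DK)
F_max = 587·π·11.1³/(8·110.0·1.1365) = 2.5221e+06/1000.1 = 2521.8 N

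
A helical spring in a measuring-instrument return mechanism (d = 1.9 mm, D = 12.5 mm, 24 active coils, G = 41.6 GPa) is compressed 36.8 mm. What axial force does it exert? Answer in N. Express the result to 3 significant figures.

53.2 N

k = Gd⁴/(8D³N_a) = (41.6×10³)(1.9⁴)/(8·12.5³·24) = 1.4457 N/mm
F = k·δ = 1.4457 × 36.8 = 53.202 N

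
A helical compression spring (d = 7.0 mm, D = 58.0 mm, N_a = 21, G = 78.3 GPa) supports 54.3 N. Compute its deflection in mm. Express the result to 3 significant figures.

k = Gd⁴/(8D³N_a) = (78.3×10³)(7.0⁴)/(8·58.0³·21) = 5.7354 N/mm
δ = F/k = 54.3 / 5.7354 = 9.4676 mm

9.47 mm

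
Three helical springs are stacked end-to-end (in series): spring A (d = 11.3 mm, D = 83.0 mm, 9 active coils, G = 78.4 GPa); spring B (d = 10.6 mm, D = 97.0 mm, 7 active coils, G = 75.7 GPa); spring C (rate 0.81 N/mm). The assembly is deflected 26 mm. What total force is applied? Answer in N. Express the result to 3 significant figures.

k_A = Gd⁴/(8D³N_a) = (78.4×10³)(11.3⁴)/(8·83.0³·9) = 31.05 N/mm
k_B = Gd⁴/(8D³N_a) = (75.7×10³)(10.6⁴)/(8·97.0³·7) = 18.699 N/mm
Series: 1/k_eq = 1/31.05 + 1/18.699 + 1/0.81 = 1.3203; k_eq = 0.75743 N/mm
F = k_eq·δ = 0.75743·26 = 19.693 N

19.7 N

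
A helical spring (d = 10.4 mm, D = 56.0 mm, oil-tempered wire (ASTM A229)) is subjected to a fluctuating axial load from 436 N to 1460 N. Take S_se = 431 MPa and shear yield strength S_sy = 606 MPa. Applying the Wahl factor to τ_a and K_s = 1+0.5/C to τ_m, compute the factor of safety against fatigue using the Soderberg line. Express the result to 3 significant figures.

2.44

C = D/d = 56.0/10.4 = 5.3846; K_W = (4C−1)/(4C−4)+0.615/C = 1.2853; K_s = 1+0.5/C = 1.0929
F_a = (F_max−F_min)/2 = 512 N; F_m = (F_max+F_min)/2 = 948 N
τ_a = K_W·8F_aD/(πd³) = 1.2853 × 64.908 = 83.424 MPa
τ_m = K_s·8F_mD/(πd³) = 1.0929 × 120.18 = 131.34 MPa
Soderberg: 1/n_f = τ_a/S_se + τ_m/S_sy = 83.424/431 + 131.34/606 = 0.19356 + 0.21673 = 0.41029
n_f = 1/0.41029 = 2.437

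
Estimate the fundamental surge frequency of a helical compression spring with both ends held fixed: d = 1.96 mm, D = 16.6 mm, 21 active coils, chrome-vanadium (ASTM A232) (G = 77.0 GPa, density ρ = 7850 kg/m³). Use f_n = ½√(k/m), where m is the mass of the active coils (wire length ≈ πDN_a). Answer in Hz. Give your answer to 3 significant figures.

119 Hz

k = Gd⁴/(8D³N_a) = (77.0×10³)(1.96⁴)/(8·16.6³·21) = 1.4787 N/mm = 1478.7 N/m
Wire length L = πDN_a = π·16.6·21 = 1095.2 mm
m = ρ·(πd²/4)·L = 7850 × 3.0172×10⁻⁶ m² × 1.0952 m = 0.025939 kg
f_n = ½√(k/m) = 0.5·√(1478.7/0.025939) = 0.5·√(57008) = 119.38 Hz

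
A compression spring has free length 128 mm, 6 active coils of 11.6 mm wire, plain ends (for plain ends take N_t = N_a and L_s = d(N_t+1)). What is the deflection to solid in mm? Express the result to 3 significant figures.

46.8 mm

N_t = 6; L_s = 11.6·7 = 81.2 mm
δ_solid = L₀ − L_s = 128 − 81.2 = 46.8 mm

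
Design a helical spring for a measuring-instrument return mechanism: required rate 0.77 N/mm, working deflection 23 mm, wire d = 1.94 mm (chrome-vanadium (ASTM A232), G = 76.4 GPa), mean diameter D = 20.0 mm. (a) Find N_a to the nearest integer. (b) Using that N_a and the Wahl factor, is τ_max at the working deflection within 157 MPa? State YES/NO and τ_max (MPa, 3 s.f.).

N_a = Gd⁴/(8D³k) = (76.4×10³)(1.94⁴)/(8·20.0³·0.77) = 21.96 → N_a = 22
Actual rate k = Gd⁴/(8D³·22) = 0.7686 N/mm
Working load F = kδ = 0.7686·23 = 17.678 N
C = 20.0/1.94 = 10.3093; K_W = (4C−1)/(4C−4)+0.615/C = 1.1402
τ_max = K_W·8FD/(πd³) = 1.1402·123.31 = 140.6 MPa
τ_max ≤ 157 MPa → acceptable

(a) 22 coils; (b) YES, τ_max = 141 MPa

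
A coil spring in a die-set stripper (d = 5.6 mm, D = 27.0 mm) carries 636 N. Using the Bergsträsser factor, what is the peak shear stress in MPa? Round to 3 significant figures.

325 MPa

Spring index C = D/d = 27.0/5.6 = 4.8214
K_B = (4C+2)/(4C−3) = 21.286/16.286 = 1.3070
τ₀ = 8FD/(πd³) = 8·636·27.0/(π·5.6³) = 137376/551.71 = 249 MPa
τ_max = K·τ₀ = 1.3070 × 249 = 325.45 MPa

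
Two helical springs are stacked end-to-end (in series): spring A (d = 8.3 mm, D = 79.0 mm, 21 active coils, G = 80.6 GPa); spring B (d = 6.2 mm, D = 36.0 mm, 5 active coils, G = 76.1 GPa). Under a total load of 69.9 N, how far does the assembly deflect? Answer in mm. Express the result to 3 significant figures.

16.3 mm

k_A = Gd⁴/(8D³N_a) = (80.6×10³)(8.3⁴)/(8·79.0³·21) = 4.618 N/mm
k_B = Gd⁴/(8D³N_a) = (76.1×10³)(6.2⁴)/(8·36.0³·5) = 60.254 N/mm
Series: 1/k_eq = 1/4.618 + 1/60.254 = 0.23314; k_eq = 4.2893 N/mm
δ = F/k_eq = 69.9/4.2893 = 16.296 mm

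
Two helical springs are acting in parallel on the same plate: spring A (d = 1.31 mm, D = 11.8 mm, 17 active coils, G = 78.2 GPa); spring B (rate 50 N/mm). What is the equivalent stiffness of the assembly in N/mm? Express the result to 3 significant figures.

51.0 N/mm

k_A = Gd⁴/(8D³N_a) = (78.2×10³)(1.31⁴)/(8·11.8³·17) = 1.0306 N/mm
Parallel: k_eq = 1.0306 + 50 = 51.031 N/mm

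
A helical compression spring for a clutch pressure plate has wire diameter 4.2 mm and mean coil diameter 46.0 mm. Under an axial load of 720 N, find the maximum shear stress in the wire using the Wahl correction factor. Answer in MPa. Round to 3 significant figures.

1290 MPa

Spring index C = D/d = 46.0/4.2 = 10.9524
K_W = (4C−1)/(4C−4) + 0.615/C = 42.810/39.810 + 0.0562 = 1.1315
τ₀ = 8FD/(πd³) = 8·720·46.0/(π·4.2³) = 264960/232.75 = 1138.4 MPa
τ_max = K·τ₀ = 1.1315 × 1138.4 = 1288.1 MPa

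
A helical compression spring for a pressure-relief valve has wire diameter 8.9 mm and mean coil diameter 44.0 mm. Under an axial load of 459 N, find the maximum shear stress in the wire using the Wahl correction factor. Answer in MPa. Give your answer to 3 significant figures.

95.9 MPa

Spring index C = D/d = 44.0/8.9 = 4.9438
K_W = (4C−1)/(4C−4) + 0.615/C = 18.775/15.775 + 0.1244 = 1.3146
τ₀ = 8FD/(πd³) = 8·459·44.0/(π·8.9³) = 161568/2214.7 = 72.952 MPa
τ_max = K·τ₀ = 1.3146 × 72.952 = 95.9 MPa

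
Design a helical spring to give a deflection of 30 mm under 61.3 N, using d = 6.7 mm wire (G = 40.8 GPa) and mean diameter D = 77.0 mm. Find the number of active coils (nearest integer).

11

Required rate k = F/δ = 61.3/30 = 2.0433 N/mm
N_a = Gd⁴/(8D³k) = (40.8×10³ × 6.7⁴)/(8 × 77.0³ × 2.0433)
    = 8.22166e+07 / 7.46279e+06 = 11.02 → 11 coils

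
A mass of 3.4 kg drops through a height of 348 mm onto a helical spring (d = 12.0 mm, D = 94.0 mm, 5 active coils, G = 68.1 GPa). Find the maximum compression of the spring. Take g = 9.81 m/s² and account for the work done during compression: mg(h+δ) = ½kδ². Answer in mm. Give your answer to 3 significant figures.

24.2 mm

k = Gd⁴/(8D³N_a) = (68.1×10³)(12.0⁴)/(8·94.0³·5) = 42.504 N/mm
W = mg = 3.4 × 9.81 = 33.354 N
½kδ² − Wδ − Wh = 0 → δ = (W + √(W² + 2kWh))/k
δ = (33.354 + √(1112.5 + 986701))/42.504 = (33.354 + 993.89)/42.504 = 24.168 mm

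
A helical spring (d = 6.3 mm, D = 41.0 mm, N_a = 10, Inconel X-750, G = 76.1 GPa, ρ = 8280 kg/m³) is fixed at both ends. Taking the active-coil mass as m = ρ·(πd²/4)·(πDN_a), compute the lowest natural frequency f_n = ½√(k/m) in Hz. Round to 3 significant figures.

128 Hz

k = Gd⁴/(8D³N_a) = (76.1×10³)(6.3⁴)/(8·41.0³·10) = 21.742 N/mm = 21742 N/m
Wire length L = πDN_a = π·41.0·10 = 1288.1 mm
m = ρ·(πd²/4)·L = 8280 × 31.172×10⁻⁶ m² × 1.2881 m = 0.33246 kg
f_n = ½√(k/m) = 0.5·√(21742/0.33246) = 0.5·√(65399) = 127.87 Hz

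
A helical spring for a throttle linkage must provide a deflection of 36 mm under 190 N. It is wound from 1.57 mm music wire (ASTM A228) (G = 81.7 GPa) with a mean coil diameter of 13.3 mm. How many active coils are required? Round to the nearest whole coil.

Required rate k = F/δ = 190/36 = 5.2778 N/mm
N_a = Gd⁴/(8D³k) = (81.7×10³ × 1.57⁴)/(8 × 13.3³ × 5.2778)
    = 496387 / 99333.6 = 4.997 → 5 coils

5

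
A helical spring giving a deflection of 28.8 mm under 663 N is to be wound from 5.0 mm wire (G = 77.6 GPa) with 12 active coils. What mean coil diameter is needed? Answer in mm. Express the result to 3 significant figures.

28.0 mm

Required rate k = F/δ = 663/28.8 = 23.021 N/mm
D = (Gd⁴/(8N_a·k))^(1/3) = (77.6×10³·5.0⁴/(8·12·23.021))^(1/3)
  = (21945.7)^(1/3) = 27.9973 mm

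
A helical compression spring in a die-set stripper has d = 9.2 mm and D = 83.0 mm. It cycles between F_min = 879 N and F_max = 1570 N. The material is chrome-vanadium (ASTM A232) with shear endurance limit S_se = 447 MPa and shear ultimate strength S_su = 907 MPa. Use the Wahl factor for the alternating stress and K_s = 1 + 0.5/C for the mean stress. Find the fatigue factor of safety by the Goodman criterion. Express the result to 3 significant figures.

1.59

C = D/d = 83.0/9.2 = 9.0217; K_W = (4C−1)/(4C−4)+0.615/C = 1.1617; K_s = 1+0.5/C = 1.0554
F_a = (F_max−F_min)/2 = 345.5 N; F_m = (F_max+F_min)/2 = 1224.5 N
τ_a = K_W·8F_aD/(πd³) = 1.1617 × 93.778 = 108.94 MPa
τ_m = K_s·8F_mD/(πd³) = 1.0554 × 332.36 = 350.78 MPa
Goodman: 1/n_f = τ_a/S_se + τ_m/S_su = 108.94/447 + 350.78/907 = 0.24371 + 0.38675 = 0.63046
n_f = 1/0.63046 = 1.586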